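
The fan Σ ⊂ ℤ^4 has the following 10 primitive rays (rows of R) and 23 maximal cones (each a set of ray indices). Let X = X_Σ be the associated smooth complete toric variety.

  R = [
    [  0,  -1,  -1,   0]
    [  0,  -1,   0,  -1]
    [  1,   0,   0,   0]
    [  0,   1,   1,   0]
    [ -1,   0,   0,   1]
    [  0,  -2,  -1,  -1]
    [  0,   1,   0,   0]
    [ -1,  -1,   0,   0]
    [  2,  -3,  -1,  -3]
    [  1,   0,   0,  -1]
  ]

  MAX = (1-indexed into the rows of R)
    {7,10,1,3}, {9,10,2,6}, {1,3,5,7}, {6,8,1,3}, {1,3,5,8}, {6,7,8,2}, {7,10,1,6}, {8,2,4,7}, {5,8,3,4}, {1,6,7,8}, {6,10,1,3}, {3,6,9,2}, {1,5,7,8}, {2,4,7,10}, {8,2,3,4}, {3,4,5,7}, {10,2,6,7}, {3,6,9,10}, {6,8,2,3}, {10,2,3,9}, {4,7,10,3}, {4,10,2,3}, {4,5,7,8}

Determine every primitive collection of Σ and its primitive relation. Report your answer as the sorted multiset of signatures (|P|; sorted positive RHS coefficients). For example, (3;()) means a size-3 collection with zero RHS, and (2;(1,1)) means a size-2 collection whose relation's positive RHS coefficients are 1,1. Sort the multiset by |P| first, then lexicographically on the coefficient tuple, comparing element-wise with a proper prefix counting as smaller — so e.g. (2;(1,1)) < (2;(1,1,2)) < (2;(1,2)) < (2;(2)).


Σ has 16 primitive collections:

  P = {1,4}:  v_{1} + v_{4} = 0  so sig = (2;())
  P = {5,10}:  v_{5} + v_{10} = 0  so sig = (2;())
  P = {1,2}:  v_{1} + v_{2} = v_{6}  so sig = (2;(1))
  P = {2,5}:  v_{2} + v_{5} = v_{8}  so sig = (2;(1))
  P = {4,6}:  v_{4} + v_{6} = v_{2}  so sig = (2;(1))
  P = {8,10}:  v_{8} + v_{10} = v_{2}  so sig = (2;(1))
  P = {5,6}:  v_{5} + v_{6} = v_{1} + v_{8}  so sig = (2;(1,1))
  P = {5,9}:  v_{5} + v_{9} = v_{2} + v_{3} + v_{6}  so sig = (2;(1,1,1))
  P = {1,9}:  v_{1} + v_{9} = v_{3} + 2·v_{6} + v_{10}  so sig = (2;(1,1,2))
  P = {4,9}:  v_{4} + v_{9} = 2·v_{2} + v_{3} + v_{10}  so sig = (2;(1,1,2))
  P = {8,9}:  v_{8} + v_{9} = 2·v_{2} + v_{3} + v_{6}  so sig = (2;(1,1,2))
  P = {7,9}:  v_{7} + v_{9} = v_{6} + 2·v_{10}  so sig = (2;(1,2))
  P = {3,7,8}:  v_{3} + v_{7} + v_{8} = 0  so sig = (3;())
  P = {2,3,7}:  v_{2} + v_{3} + v_{7} = v_{10}  so sig = (3;(1))
  P = {3,6,7}:  v_{3} + v_{6} + v_{7} = v_{1} + v_{10}  so sig = (3;(1,1))
  P = {2,3,6,10}:  v_{2} + v_{3} + v_{6} + v_{10} = v_{9}  so sig = (4;(1))

Signatures (|P|; sorted positive RHS coefficients), sorted:
    |P|=2: 12 collections, coeffs (), (), (1), (1), (1), (1), (1,1), (1,1,1), (1,1,2), (1,1,2), (1,1,2), (1,2)
    |P|=3: 3 collections, coeffs (), (1), (1,1)
    |P|=4: 1 collection, coeffs (1)


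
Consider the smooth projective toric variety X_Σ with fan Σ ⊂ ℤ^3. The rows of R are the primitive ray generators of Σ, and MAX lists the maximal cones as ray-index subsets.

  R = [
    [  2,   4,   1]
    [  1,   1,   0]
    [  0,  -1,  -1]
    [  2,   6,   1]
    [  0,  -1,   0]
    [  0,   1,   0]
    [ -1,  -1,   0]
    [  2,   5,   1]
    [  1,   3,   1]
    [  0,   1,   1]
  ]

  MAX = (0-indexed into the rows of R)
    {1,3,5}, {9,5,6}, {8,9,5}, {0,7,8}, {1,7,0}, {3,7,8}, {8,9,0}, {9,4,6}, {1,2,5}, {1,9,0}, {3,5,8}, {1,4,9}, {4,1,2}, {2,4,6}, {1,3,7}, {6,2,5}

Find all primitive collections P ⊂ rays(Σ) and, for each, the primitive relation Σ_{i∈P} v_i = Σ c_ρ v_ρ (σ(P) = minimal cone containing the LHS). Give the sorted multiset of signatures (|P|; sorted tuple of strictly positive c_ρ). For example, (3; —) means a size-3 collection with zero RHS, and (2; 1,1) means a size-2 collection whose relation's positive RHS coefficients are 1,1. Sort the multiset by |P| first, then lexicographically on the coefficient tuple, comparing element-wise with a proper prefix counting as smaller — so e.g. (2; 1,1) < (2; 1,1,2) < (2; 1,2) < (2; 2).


Minimal non-faces — 22 found among 10 rays, 16 max cones:

  P={1,6}:  v_{1} + v_{6} = 0 ; sig = (2; —)
  P={2,9}:  v_{2} + v_{9} = 0 ; sig = (2; —)
  P={4,5}:  v_{4} + v_{5} = 0 ; sig = (2; —)
  P={0,5}:  v_{0} + v_{5} = v_{7} ; sig = (2; 1)
  P={0,6}:  v_{0} + v_{6} = v_{8} ; sig = (2; 1)
  P={1,8}:  v_{1} + v_{8} = v_{0} ; sig = (2; 1)
  P={3,4}:  v_{3} + v_{4} = v_{7} ; sig = (2; 1)
  P={4,7}:  v_{4} + v_{7} = v_{0} ; sig = (2; 1)
  P={5,7}:  v_{5} + v_{7} = v_{3} ; sig = (2; 1)
  P={2,8}:  v_{2} + v_{8} = v_{1} + v_{5} ; sig = (2; 1,1)
  P={4,8}:  v_{4} + v_{8} = v_{1} + v_{9} ; sig = (2; 1,1)
  P={6,7}:  v_{6} + v_{7} = v_{5} + v_{8} ; sig = (2; 1,1)
  P={6,8}:  v_{6} + v_{8} = v_{5} + v_{9} ; sig = (2; 1,1)
  P={0,2}:  v_{0} + v_{2} = 2·v_{1} + v_{5} ; sig = (2; 1,2)
  P={0,4}:  v_{0} + v_{4} = 2·v_{1} + v_{9} ; sig = (2; 1,2)
  P={3,6}:  v_{3} + v_{6} = 2·v_{5} + v_{8} ; sig = (2; 1,2)
  P={3,9}:  v_{3} + v_{9} = v_{5} + 2·v_{8} ; sig = (2; 1,2)
  P={0,3}:  v_{0} + v_{3} = 2·v_{7} ; sig = (2; 2)
  P={7,9}:  v_{7} + v_{9} = 2·v_{8} ; sig = (2; 2)
  P={2,7}:  v_{2} + v_{7} = 2·v_{1} + 2·v_{5} ; sig = (2; 2,2)
  P={2,3}:  v_{2} + v_{3} = 2·v_{1} + 3·v_{5} ; sig = (2; 2,3)
  P={1,5,9}:  v_{1} + v_{5} + v_{9} = v_{8} ; sig = (3; 1)

so the primitive-relation signature multiset is
    (2; —)
    (2; —)
    (2; —)
    (2; 1)
    (2; 1)
    (2; 1)
    (2; 1)
    (2; 1)
    (2; 1)
    (2; 1,1)
    (2; 1,1)
    (2; 1,1)
    (2; 1,1)
    (2; 1,2)
    (2; 1,2)
    (2; 1,2)
    (2; 1,2)
    (2; 2)
    (2; 2)
    (2; 2,2)
    (2; 2,3)
    (3; 1)


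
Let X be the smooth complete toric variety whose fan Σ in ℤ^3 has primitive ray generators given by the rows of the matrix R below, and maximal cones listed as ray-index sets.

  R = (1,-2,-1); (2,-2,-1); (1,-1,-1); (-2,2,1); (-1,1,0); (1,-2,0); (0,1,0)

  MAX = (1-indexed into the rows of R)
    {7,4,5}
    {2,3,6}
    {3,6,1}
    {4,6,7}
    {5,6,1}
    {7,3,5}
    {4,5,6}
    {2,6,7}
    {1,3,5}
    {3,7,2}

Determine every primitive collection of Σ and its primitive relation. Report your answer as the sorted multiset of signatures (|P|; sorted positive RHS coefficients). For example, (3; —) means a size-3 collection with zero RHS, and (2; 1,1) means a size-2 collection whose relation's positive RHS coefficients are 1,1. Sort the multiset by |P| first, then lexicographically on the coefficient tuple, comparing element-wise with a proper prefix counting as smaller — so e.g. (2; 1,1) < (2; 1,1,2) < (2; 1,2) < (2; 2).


Primitive collections (9):

  • {2,4}:  v_{2} + v_{4} = 0  ⇒ sig = (2; —)
  • {1,7}:  v_{1} + v_{7} = v_{3}  ⇒ sig = (2; 1)
  • {2,5}:  v_{2} + v_{5} = v_{3}  ⇒ sig = (2; 1)
  • {3,4}:  v_{3} + v_{4} = v_{5}  ⇒ sig = (2; 1)
  • {1,2}:  v_{1} + v_{2} = 2·v_{3} + v_{6}  ⇒ sig = (2; 1,2)
  • {1,4}:  v_{1} + v_{4} = 2·v_{5} + v_{6}  ⇒ sig = (2; 1,2)
  • {5,6,7}:  v_{5} + v_{6} + v_{7} = 0  ⇒ sig = (3; —)
  • {3,5,6}:  v_{3} + v_{5} + v_{6} = v_{1}  ⇒ sig = (3; 1)
  • {3,6,7}:  v_{3} + v_{6} + v_{7} = v_{2}  ⇒ sig = (3; 1)

Signatures (|P|; sorted positive RHS coefficients), sorted:
[(2; —), (2; 1), (2; 1), (2; 1), (2; 1,2), (2; 1,2), (3; —), (3; 1), (3; 1)]


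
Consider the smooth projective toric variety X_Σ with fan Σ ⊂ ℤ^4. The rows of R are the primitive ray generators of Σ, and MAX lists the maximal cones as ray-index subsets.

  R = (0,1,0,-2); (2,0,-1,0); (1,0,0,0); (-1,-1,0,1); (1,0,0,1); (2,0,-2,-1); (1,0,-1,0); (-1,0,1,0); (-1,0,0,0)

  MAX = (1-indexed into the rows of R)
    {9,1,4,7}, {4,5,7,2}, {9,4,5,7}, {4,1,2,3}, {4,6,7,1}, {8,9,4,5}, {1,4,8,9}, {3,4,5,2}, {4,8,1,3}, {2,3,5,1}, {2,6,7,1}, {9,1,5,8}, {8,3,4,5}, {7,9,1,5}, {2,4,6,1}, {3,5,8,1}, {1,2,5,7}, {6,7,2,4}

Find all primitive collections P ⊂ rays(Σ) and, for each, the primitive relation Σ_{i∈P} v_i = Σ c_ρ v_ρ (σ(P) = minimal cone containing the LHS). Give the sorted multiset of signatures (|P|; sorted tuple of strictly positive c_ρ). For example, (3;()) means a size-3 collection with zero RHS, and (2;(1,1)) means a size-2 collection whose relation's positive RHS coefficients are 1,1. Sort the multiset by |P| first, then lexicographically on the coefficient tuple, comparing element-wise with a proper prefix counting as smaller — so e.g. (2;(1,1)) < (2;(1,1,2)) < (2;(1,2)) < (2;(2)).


Δ(Σ) — 9 vertices, 11 min non-faces:

  P = {3,9}:  v_{3} + v_{9} = 0 ; sig = (2;())
  P = {7,8}:  v_{7} + v_{8} = 0 ; sig = (2;())
  P = {2,8}:  v_{2} + v_{8} = v_{3} ; sig = (2;(1))
  P = {2,9}:  v_{2} + v_{9} = v_{7} ; sig = (2;(1))
  P = {3,7}:  v_{3} + v_{7} = v_{2} ; sig = (2;(1))
  P = {5,6}:  v_{5} + v_{6} = v_{2} + v_{7} ; sig = (2;(1,1))
  P = {6,8}:  v_{6} + v_{8} = v_{1} + v_{2} + v_{4} ; sig = (2;(1,1,1))
  P = {3,6}:  v_{3} + v_{6} = v_{1} + 2·v_{2} + v_{4} ; sig = (2;(1,1,2))
  P = {6,9}:  v_{6} + v_{9} = v_{1} + v_{4} + 2·v_{7} ; sig = (2;(1,1,2))
  P = {1,4,5}:  v_{1} + v_{4} + v_{5} = 0 ; sig = (3;())
  P = {1,2,4,7}:  v_{1} + v_{2} + v_{4} + v_{7} = v_{6} ; sig = (4;(1))

Signatures (|P|; sorted positive RHS coefficients), sorted:
{ (2;()) ×2,  (2;(1)) ×3,  (2;(1,1)),  (2;(1,1,1)),  (2;(1,1,2)) ×2,  (3;()),  (4;(1)) }


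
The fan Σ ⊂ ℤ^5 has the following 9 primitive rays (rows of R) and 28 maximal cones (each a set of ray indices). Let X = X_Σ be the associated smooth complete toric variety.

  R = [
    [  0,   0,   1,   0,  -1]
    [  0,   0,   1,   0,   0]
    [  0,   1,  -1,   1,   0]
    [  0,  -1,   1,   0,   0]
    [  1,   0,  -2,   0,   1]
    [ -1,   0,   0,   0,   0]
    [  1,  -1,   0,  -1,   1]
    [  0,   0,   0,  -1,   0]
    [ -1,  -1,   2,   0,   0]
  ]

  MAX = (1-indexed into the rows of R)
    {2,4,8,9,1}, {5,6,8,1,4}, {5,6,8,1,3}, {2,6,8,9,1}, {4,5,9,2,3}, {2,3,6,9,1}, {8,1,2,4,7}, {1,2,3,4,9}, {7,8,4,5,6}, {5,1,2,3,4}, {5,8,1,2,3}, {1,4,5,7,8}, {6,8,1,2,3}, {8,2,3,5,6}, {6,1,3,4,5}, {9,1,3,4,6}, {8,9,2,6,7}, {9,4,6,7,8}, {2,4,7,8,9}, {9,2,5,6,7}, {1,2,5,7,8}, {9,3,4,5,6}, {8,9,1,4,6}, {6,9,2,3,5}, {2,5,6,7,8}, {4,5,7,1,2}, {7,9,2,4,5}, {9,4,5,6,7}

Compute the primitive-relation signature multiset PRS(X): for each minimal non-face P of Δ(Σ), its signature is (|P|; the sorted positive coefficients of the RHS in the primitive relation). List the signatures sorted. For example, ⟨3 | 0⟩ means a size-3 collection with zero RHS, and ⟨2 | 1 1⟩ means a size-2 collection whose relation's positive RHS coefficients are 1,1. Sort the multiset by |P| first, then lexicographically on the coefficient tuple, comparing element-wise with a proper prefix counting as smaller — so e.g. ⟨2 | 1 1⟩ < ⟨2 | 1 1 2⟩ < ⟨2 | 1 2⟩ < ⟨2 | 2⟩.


The 10 primitive collections of Σ (r=9, n=5):

  P={3,7}:  v_{3} + v_{7} = v_{2} + v_{5}  →  sig = ⟨2 | 1 1⟩
  P={3,4,8}:  v_{3} + v_{4} + v_{8} = 0  →  sig = ⟨3 | 0⟩
  P={1,5,9}:  v_{1} + v_{5} + v_{9} = v_{4}  →  sig = ⟨3 | 1⟩
  P={2,4,6}:  v_{2} + v_{4} + v_{6} = v_{9}  →  sig = ⟨3 | 1⟩
  P={1,6,7}:  v_{1} + v_{6} + v_{7} = v_{4} + v_{8}  →  sig = ⟨3 | 1 1⟩
  P={3,8,9}:  v_{3} + v_{8} + v_{9} = v_{2} + v_{6}  →  sig = ⟨3 | 1 1⟩
  P={5,8,9}:  v_{5} + v_{8} + v_{9} = v_{6} + v_{7}  →  sig = ⟨3 | 1 1⟩
  P={1,7,9}:  v_{1} + v_{7} + v_{9} = v_{2} + 2·v_{4} + v_{8}  →  sig = ⟨3 | 1 1 2⟩
  P={1,2,5,6}:  v_{1} + v_{2} + v_{5} + v_{6} = 0  →  sig = ⟨4 | 0⟩
  P={2,4,5,8}:  v_{2} + v_{4} + v_{5} + v_{8} = v_{7}  →  sig = ⟨4 | 1⟩

Signatures (|P|; sorted positive RHS coefficients), sorted:
{ ⟨2 | 1 1⟩,  ⟨3 | 0⟩,  ⟨3 | 1⟩ ×2,  ⟨3 | 1 1⟩ ×3,  ⟨3 | 1 1 2⟩,  ⟨4 | 0⟩,  ⟨4 | 1⟩ }


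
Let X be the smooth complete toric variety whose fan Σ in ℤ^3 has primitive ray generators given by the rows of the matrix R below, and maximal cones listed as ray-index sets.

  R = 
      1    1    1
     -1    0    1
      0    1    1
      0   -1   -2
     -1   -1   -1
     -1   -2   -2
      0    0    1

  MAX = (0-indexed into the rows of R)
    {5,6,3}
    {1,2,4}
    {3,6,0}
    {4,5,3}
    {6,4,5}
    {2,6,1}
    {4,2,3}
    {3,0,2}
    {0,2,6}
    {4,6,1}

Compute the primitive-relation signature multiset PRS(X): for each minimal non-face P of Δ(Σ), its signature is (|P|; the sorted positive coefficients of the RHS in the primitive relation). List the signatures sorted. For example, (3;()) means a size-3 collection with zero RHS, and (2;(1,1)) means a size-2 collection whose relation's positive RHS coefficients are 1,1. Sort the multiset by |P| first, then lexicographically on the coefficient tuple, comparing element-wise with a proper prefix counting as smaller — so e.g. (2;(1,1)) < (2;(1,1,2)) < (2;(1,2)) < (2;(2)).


9 collections generate NE(X_Σ); each relation:

  P={0,4}:  v_{0} + v_{4} = 0  →  sig = (2;())
  P={1,3}:  v_{1} + v_{3} = v_{4}  →  sig = (2;(1))
  P={2,5}:  v_{2} + v_{5} = v_{4}  →  sig = (2;(1))
  P={0,1}:  v_{0} + v_{1} = v_{2} + v_{6}  →  sig = (2;(1,1))
  P={0,5}:  v_{0} + v_{5} = v_{3} + v_{6}  →  sig = (2;(1,1))
  P={1,5}:  v_{1} + v_{5} = 2·v_{4} + v_{6}  →  sig = (2;(1,2))
  P={2,3,6}:  v_{2} + v_{3} + v_{6} = 0  →  sig = (3;())
  P={2,4,6}:  v_{2} + v_{4} + v_{6} = v_{1}  →  sig = (3;(1))
  P={3,4,6}:  v_{3} + v_{4} + v_{6} = v_{5}  →  sig = (3;(1))

Hence PRS(X_Σ) =
{ (2;()),  (2;(1)) ×2,  (2;(1,1)) ×2,  (2;(1,2)),  (3;()),  (3;(1)) ×2 }


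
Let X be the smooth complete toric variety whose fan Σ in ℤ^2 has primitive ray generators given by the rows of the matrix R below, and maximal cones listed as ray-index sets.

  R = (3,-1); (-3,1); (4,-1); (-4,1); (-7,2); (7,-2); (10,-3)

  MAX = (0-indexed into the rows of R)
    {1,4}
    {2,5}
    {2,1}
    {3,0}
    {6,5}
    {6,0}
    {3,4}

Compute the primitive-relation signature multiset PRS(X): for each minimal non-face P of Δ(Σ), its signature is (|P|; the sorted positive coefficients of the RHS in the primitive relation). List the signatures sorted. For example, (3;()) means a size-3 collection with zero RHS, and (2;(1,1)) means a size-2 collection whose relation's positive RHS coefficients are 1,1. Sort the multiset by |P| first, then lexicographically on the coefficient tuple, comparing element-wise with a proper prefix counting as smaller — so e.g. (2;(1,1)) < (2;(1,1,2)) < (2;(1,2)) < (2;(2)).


Σ has 14 primitive collections:

  {0,1}:  v_{0} + v_{1} = 0  ⇒ sig = (2;())
  {2,3}:  v_{2} + v_{3} = 0  ⇒ sig = (2;())
  {4,5}:  v_{4} + v_{5} = 0  ⇒ sig = (2;())
  {0,2}:  v_{0} + v_{2} = v_{5}  ⇒ sig = (2;(1))
  {0,4}:  v_{0} + v_{4} = v_{3}  ⇒ sig = (2;(1))
  {0,5}:  v_{0} + v_{5} = v_{6}  ⇒ sig = (2;(1))
  {1,3}:  v_{1} + v_{3} = v_{4}  ⇒ sig = (2;(1))
  {1,5}:  v_{1} + v_{5} = v_{2}  ⇒ sig = (2;(1))
  {1,6}:  v_{1} + v_{6} = v_{5}  ⇒ sig = (2;(1))
  {2,4}:  v_{2} + v_{4} = v_{1}  ⇒ sig = (2;(1))
  {3,5}:  v_{3} + v_{5} = v_{0}  ⇒ sig = (2;(1))
  {4,6}:  v_{4} + v_{6} = v_{0}  ⇒ sig = (2;(1))
  {2,6}:  v_{2} + v_{6} = 2·v_{5}  ⇒ sig = (2;(2))
  {3,6}:  v_{3} + v_{6} = 2·v_{0}  ⇒ sig = (2;(2))

so the primitive-relation signature multiset is
    (2;())
    (2;())
    (2;())
    (2;(1))
    (2;(1))
    (2;(1))
    (2;(1))
    (2;(1))
    (2;(1))
    (2;(1))
    (2;(1))
    (2;(1))
    (2;(2))
    (2;(2))


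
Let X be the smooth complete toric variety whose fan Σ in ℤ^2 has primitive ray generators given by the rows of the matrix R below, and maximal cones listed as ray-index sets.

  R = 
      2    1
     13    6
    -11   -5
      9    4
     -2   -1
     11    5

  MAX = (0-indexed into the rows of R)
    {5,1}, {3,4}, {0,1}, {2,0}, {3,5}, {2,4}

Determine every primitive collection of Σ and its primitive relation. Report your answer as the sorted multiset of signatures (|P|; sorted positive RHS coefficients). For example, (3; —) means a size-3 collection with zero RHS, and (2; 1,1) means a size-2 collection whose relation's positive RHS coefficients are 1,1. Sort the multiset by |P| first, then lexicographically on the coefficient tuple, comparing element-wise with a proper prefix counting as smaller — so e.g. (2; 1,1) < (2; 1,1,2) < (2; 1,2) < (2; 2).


9 minimal non-faces of Δ(Σ) (on 6 rays):

  • {0,4}:  v_{0} + v_{4} = 0  ⟹  sig = (2; —)
  • {2,5}:  v_{2} + v_{5} = 0  ⟹  sig = (2; —)
  • {0,3}:  v_{0} + v_{3} = v_{5}  ⟹  sig = (2; 1)
  • {0,5}:  v_{0} + v_{5} = v_{1}  ⟹  sig = (2; 1)
  • {1,2}:  v_{1} + v_{2} = v_{0}  ⟹  sig = (2; 1)
  • {1,4}:  v_{1} + v_{4} = v_{5}  ⟹  sig = (2; 1)
  • {2,3}:  v_{2} + v_{3} = v_{4}  ⟹  sig = (2; 1)
  • {4,5}:  v_{4} + v_{5} = v_{3}  ⟹  sig = (2; 1)
  • {1,3}:  v_{1} + v_{3} = 2·v_{5}  ⟹  sig = (2; 2)

Sorted signature multiset PRS(X):
{ (2; —) ×2,  (2; 1) ×6,  (2; 2) }


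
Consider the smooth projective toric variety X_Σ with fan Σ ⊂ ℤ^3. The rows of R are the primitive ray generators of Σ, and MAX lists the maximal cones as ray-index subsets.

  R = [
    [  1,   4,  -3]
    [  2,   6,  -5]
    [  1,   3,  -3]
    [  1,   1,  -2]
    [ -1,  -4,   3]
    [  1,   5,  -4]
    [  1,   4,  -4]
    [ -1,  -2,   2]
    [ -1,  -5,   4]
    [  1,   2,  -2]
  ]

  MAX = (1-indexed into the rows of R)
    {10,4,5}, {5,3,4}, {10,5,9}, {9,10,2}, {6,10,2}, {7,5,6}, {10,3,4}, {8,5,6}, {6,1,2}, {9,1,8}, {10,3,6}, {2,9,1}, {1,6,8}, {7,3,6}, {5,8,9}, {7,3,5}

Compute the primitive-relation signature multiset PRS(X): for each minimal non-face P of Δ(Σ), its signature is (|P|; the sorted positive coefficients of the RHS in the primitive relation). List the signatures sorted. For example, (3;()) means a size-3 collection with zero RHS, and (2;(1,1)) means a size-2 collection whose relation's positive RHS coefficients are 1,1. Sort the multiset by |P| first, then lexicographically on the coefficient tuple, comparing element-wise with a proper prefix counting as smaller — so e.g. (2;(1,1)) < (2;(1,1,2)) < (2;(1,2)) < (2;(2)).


24 collections generate NE(X_Σ); each relation:

  P={1,5}:  v_{1} + v_{5} = 0  ⇒ sig = (2;())
  P={6,9}:  v_{6} + v_{9} = 0  ⇒ sig = (2;())
  P={8,10}:  v_{8} + v_{10} = 0  ⇒ sig = (2;())
  P={1,10}:  v_{1} + v_{10} = v_{2}  ⇒ sig = (2;(1))
  P={2,5}:  v_{2} + v_{5} = v_{10}  ⇒ sig = (2;(1))
  P={2,8}:  v_{2} + v_{8} = v_{1}  ⇒ sig = (2;(1))
  P={1,3}:  v_{1} + v_{3} = v_{6} + v_{10}  ⇒ sig = (2;(1,1))
  P={1,4}:  v_{1} + v_{4} = v_{3} + v_{10}  ⇒ sig = (2;(1,1))
  P={1,7}:  v_{1} + v_{7} = v_{3} + v_{6}  ⇒ sig = (2;(1,1))
  P={3,8}:  v_{3} + v_{8} = v_{5} + v_{6}  ⇒ sig = (2;(1,1))
  P={3,9}:  v_{3} + v_{9} = v_{5} + v_{10}  ⇒ sig = (2;(1,1))
  P={4,8}:  v_{4} + v_{8} = v_{3} + v_{5}  ⇒ sig = (2;(1,1))
  P={7,9}:  v_{7} + v_{9} = v_{3} + v_{5}  ⇒ sig = (2;(1,1))
  P={2,7}:  v_{2} + v_{7} = v_{3} + v_{6} + v_{10}  ⇒ sig = (2;(1,1,1))
  P={2,3}:  v_{2} + v_{3} = v_{6} + 2·v_{10}  ⇒ sig = (2;(1,2))
  P={2,4}:  v_{2} + v_{4} = v_{3} + 2·v_{10}  ⇒ sig = (2;(1,2))
  P={4,7}:  v_{4} + v_{7} = 3·v_{3} + v_{5}  ⇒ sig = (2;(1,3))
  P={4,6}:  v_{4} + v_{6} = 2·v_{3}  ⇒ sig = (2;(2))
  P={7,10}:  v_{7} + v_{10} = 2·v_{3}  ⇒ sig = (2;(2))
  P={4,9}:  v_{4} + v_{9} = 2·v_{5} + 2·v_{10}  ⇒ sig = (2;(2,2))
  P={7,8}:  v_{7} + v_{8} = 2·v_{5} + 2·v_{6}  ⇒ sig = (2;(2,2))
  P={3,5,6}:  v_{3} + v_{5} + v_{6} = v_{7}  ⇒ sig = (3;(1))
  P={3,5,10}:  v_{3} + v_{5} + v_{10} = v_{4}  ⇒ sig = (3;(1))
  P={5,6,10}:  v_{5} + v_{6} + v_{10} = v_{3}  ⇒ sig = (3;(1))

Hence PRS(X_Σ) =
    |P|=2: 21 collections, coeffs (), (), (), (1), (1), (1), (1,1), (1,1), (1,1), (1,1), (1,1), (1,1), (1,1), (1,1,1), (1,2), (1,2), (1,3), (2), (2), (2,2), (2,2)
    |P|=3: 3 collections, coeffs (1), (1), (1)


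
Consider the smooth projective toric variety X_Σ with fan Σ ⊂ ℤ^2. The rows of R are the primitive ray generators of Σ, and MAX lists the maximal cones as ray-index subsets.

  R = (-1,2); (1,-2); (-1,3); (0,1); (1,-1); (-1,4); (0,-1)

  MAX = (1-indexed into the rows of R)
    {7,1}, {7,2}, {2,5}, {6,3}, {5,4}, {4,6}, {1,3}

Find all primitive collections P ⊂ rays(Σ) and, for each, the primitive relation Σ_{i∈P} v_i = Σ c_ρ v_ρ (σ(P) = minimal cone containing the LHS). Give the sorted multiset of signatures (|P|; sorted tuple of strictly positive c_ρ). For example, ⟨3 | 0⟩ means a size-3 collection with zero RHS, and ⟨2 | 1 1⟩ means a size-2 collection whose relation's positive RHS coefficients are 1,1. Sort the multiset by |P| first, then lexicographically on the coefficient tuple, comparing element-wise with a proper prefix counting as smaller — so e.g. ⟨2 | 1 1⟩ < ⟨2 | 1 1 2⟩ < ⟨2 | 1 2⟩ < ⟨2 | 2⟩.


Δ(Σ) — 7 vertices, 14 min non-faces:

  P={1,2}:  v_{1} + v_{2} = 0  →  sig = ⟨2 | 0⟩
  P={4,7}:  v_{4} + v_{7} = 0  →  sig = ⟨2 | 0⟩
  P={1,4}:  v_{1} + v_{4} = v_{3}  →  sig = ⟨2 | 1⟩
  P={1,5}:  v_{1} + v_{5} = v_{4}  →  sig = ⟨2 | 1⟩
  P={2,3}:  v_{2} + v_{3} = v_{4}  →  sig = ⟨2 | 1⟩
  P={2,4}:  v_{2} + v_{4} = v_{5}  →  sig = ⟨2 | 1⟩
  P={3,4}:  v_{3} + v_{4} = v_{6}  →  sig = ⟨2 | 1⟩
  P={3,7}:  v_{3} + v_{7} = v_{1}  →  sig = ⟨2 | 1⟩
  P={5,7}:  v_{5} + v_{7} = v_{2}  →  sig = ⟨2 | 1⟩
  P={6,7}:  v_{6} + v_{7} = v_{3}  →  sig = ⟨2 | 1⟩
  P={1,6}:  v_{1} + v_{6} = 2·v_{3}  →  sig = ⟨2 | 2⟩
  P={2,6}:  v_{2} + v_{6} = 2·v_{4}  →  sig = ⟨2 | 2⟩
  P={3,5}:  v_{3} + v_{5} = 2·v_{4}  →  sig = ⟨2 | 2⟩
  P={5,6}:  v_{5} + v_{6} = 3·v_{4}  →  sig = ⟨2 | 3⟩

so the primitive-relation signature multiset is
    |P|=2: 14 collections, coeffs (), (), (1), (1), (1), (1), (1), (1), (1), (1), (2), (2), (2), (3)


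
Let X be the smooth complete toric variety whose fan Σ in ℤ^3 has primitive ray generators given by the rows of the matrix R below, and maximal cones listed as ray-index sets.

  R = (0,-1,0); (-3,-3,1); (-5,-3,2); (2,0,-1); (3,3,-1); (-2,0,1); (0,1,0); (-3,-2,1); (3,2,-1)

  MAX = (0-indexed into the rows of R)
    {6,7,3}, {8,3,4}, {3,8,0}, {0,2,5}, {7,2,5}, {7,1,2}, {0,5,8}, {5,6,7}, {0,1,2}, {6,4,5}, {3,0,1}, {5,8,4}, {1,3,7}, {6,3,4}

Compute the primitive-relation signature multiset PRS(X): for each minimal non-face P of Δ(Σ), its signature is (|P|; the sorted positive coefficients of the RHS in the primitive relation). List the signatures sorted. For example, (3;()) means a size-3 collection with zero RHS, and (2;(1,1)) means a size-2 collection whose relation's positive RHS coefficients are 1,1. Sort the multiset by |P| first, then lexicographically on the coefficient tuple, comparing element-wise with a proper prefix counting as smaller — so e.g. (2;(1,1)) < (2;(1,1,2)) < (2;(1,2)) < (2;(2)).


Δ(Σ) — 9 vertices, 15 min non-faces:

  P={0,6}:  v_{0} + v_{6} = 0  ⇒ sig = (2;())
  P={1,4}:  v_{1} + v_{4} = 0  ⇒ sig = (2;())
  P={3,5}:  v_{3} + v_{5} = 0  ⇒ sig = (2;())
  P={7,8}:  v_{7} + v_{8} = 0  ⇒ sig = (2;())
  P={0,4}:  v_{0} + v_{4} = v_{8}  ⇒ sig = (2;(1))
  P={0,7}:  v_{0} + v_{7} = v_{1}  ⇒ sig = (2;(1))
  P={1,5}:  v_{1} + v_{5} = v_{2}  ⇒ sig = (2;(1))
  P={1,6}:  v_{1} + v_{6} = v_{7}  ⇒ sig = (2;(1))
  P={1,8}:  v_{1} + v_{8} = v_{0}  ⇒ sig = (2;(1))
  P={2,3}:  v_{2} + v_{3} = v_{1}  ⇒ sig = (2;(1))
  P={2,4}:  v_{2} + v_{4} = v_{5}  ⇒ sig = (2;(1))
  P={4,7}:  v_{4} + v_{7} = v_{6}  ⇒ sig = (2;(1))
  P={6,8}:  v_{6} + v_{8} = v_{4}  ⇒ sig = (2;(1))
  P={2,6}:  v_{2} + v_{6} = v_{5} + v_{7}  ⇒ sig = (2;(1,1))
  P={2,8}:  v_{2} + v_{8} = v_{0} + v_{5}  ⇒ sig = (2;(1,1))

Sorted signature multiset PRS(X):
    |P|=2: 15 collections, coeffs (), (), (), (), (1), (1), (1), (1), (1), (1), (1), (1), (1), (1,1), (1,1)


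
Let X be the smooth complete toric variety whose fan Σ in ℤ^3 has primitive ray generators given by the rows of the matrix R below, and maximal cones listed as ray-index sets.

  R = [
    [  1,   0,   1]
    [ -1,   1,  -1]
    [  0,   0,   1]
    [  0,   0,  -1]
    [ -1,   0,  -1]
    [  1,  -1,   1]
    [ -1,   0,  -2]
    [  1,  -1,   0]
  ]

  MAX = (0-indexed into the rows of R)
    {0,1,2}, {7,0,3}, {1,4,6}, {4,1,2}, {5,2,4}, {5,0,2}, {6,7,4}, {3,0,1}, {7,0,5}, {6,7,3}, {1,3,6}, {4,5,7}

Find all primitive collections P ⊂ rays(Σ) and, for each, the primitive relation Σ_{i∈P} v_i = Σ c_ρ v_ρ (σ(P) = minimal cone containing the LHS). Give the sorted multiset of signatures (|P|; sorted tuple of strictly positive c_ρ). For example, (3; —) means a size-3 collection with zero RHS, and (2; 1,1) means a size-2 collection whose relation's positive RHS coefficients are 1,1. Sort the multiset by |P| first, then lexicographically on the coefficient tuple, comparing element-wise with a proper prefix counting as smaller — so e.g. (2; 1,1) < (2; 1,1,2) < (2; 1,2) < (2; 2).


Δ(Σ) — 8 vertices, 10 min non-faces:

  • {0,4}:  v_{0} + v_{4} = 0  →  sig = (2; —)
  • {1,5}:  v_{1} + v_{5} = 0  →  sig = (2; —)
  • {2,3}:  v_{2} + v_{3} = 0  →  sig = (2; —)
  • {0,6}:  v_{0} + v_{6} = v_{3}  →  sig = (2; 1)
  • {1,7}:  v_{1} + v_{7} = v_{3}  →  sig = (2; 1)
  • {2,6}:  v_{2} + v_{6} = v_{4}  →  sig = (2; 1)
  • {2,7}:  v_{2} + v_{7} = v_{5}  →  sig = (2; 1)
  • {3,4}:  v_{3} + v_{4} = v_{6}  →  sig = (2; 1)
  • {3,5}:  v_{3} + v_{5} = v_{7}  →  sig = (2; 1)
  • {5,6}:  v_{5} + v_{6} = v_{4} + v_{7}  →  sig = (2; 1,1)

Signatures (|P|; sorted positive RHS coefficients), sorted:
{ (2; —) ×3,  (2; 1) ×6,  (2; 1,1) }


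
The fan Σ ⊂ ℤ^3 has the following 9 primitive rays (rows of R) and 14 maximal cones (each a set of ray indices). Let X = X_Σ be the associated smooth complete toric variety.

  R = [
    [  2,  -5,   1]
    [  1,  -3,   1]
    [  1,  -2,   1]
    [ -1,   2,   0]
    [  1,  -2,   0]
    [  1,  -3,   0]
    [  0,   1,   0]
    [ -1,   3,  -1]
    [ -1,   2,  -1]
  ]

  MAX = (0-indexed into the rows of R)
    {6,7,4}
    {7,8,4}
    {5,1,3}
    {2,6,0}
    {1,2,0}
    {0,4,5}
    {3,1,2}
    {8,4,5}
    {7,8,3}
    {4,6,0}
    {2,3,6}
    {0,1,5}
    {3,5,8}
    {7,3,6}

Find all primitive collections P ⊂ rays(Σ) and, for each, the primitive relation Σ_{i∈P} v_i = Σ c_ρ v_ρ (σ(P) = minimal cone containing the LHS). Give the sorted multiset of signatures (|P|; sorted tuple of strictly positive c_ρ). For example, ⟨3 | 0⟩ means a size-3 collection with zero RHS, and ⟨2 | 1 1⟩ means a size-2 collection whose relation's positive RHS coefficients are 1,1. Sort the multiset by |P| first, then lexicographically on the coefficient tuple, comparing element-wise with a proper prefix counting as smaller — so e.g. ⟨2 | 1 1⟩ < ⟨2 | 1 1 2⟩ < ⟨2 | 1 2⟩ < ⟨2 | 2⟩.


Σ has 15 primitive collections:

  {1,7}:  v_{1} + v_{7} = 0  ⇒ sig = ⟨2 | 0⟩
  {2,8}:  v_{2} + v_{8} = 0  ⇒ sig = ⟨2 | 0⟩
  {3,4}:  v_{3} + v_{4} = 0  ⇒ sig = ⟨2 | 0⟩
  {0,3}:  v_{0} + v_{3} = v_{1}  ⇒ sig = ⟨2 | 1⟩
  {0,7}:  v_{0} + v_{7} = v_{4}  ⇒ sig = ⟨2 | 1⟩
  {0,8}:  v_{0} + v_{8} = v_{5}  ⇒ sig = ⟨2 | 1⟩
  {1,4}:  v_{1} + v_{4} = v_{0}  ⇒ sig = ⟨2 | 1⟩
  {1,6}:  v_{1} + v_{6} = v_{2}  ⇒ sig = ⟨2 | 1⟩
  {2,5}:  v_{2} + v_{5} = v_{0}  ⇒ sig = ⟨2 | 1⟩
  {2,7}:  v_{2} + v_{7} = v_{6}  ⇒ sig = ⟨2 | 1⟩
  {5,6}:  v_{5} + v_{6} = v_{4}  ⇒ sig = ⟨2 | 1⟩
  {6,8}:  v_{6} + v_{8} = v_{7}  ⇒ sig = ⟨2 | 1⟩
  {1,8}:  v_{1} + v_{8} = v_{3} + v_{5}  ⇒ sig = ⟨2 | 1 1⟩
  {2,4}:  v_{2} + v_{4} = v_{0} + v_{6}  ⇒ sig = ⟨2 | 1 1⟩
  {5,7}:  v_{5} + v_{7} = v_{4} + v_{8}  ⇒ sig = ⟨2 | 1 1⟩

Sorted signature multiset PRS(X):
    |P|=2: 15 collections, coeffs (), (), (), (1), (1), (1), (1), (1), (1), (1), (1), (1), (1,1), (1,1), (1,1)


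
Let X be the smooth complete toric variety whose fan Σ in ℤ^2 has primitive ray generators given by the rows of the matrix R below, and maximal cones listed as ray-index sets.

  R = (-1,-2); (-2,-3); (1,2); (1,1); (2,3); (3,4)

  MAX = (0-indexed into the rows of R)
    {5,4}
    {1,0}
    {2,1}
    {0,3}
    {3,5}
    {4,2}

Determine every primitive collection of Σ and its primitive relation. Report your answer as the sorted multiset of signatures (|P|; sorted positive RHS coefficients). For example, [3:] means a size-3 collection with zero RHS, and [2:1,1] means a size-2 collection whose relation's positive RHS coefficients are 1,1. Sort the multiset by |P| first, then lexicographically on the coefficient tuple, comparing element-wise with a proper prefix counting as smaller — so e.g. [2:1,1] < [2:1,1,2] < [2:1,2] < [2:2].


|primitive collections| = 9. Relations:

  P = {0,2}:  v_{0} + v_{2} = 0  →  sig = [2:]
  P = {1,4}:  v_{1} + v_{4} = 0  →  sig = [2:]
  P = {0,4}:  v_{0} + v_{4} = v_{3}  →  sig = [2:1]
  P = {1,3}:  v_{1} + v_{3} = v_{0}  →  sig = [2:1]
  P = {1,5}:  v_{1} + v_{5} = v_{3}  →  sig = [2:1]
  P = {2,3}:  v_{2} + v_{3} = v_{4}  →  sig = [2:1]
  P = {3,4}:  v_{3} + v_{4} = v_{5}  →  sig = [2:1]
  P = {0,5}:  v_{0} + v_{5} = 2·v_{3}  →  sig = [2:2]
  P = {2,5}:  v_{2} + v_{5} = 2·v_{4}  →  sig = [2:2]

so the primitive-relation signature multiset is
    [2:]
    [2:]
    [2:1]
    [2:1]
    [2:1]
    [2:1]
    [2:1]
    [2:2]
    [2:2]


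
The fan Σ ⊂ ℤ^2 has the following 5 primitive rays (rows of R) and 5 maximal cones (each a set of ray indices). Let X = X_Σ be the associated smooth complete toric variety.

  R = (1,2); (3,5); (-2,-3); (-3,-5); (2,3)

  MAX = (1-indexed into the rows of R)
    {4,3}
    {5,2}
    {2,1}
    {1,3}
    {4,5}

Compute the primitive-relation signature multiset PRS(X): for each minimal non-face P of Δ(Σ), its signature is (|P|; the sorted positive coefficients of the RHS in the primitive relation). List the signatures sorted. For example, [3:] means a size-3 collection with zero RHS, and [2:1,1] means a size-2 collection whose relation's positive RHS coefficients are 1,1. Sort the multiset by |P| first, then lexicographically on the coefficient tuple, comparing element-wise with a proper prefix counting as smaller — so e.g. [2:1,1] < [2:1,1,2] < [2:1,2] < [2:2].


Σ has 5 primitive collections:

  P={2,4}:  v_{2} + v_{4} = 0  so sig = [2:]
  P={3,5}:  v_{3} + v_{5} = 0  so sig = [2:]
  P={1,4}:  v_{1} + v_{4} = v_{3}  so sig = [2:1]
  P={1,5}:  v_{1} + v_{5} = v_{2}  so sig = [2:1]
  P={2,3}:  v_{2} + v_{3} = v_{1}  so sig = [2:1]

Signatures (|P|; sorted positive RHS coefficients), sorted:
    [2:]
    [2:]
    [2:1]
    [2:1]
    [2:1]


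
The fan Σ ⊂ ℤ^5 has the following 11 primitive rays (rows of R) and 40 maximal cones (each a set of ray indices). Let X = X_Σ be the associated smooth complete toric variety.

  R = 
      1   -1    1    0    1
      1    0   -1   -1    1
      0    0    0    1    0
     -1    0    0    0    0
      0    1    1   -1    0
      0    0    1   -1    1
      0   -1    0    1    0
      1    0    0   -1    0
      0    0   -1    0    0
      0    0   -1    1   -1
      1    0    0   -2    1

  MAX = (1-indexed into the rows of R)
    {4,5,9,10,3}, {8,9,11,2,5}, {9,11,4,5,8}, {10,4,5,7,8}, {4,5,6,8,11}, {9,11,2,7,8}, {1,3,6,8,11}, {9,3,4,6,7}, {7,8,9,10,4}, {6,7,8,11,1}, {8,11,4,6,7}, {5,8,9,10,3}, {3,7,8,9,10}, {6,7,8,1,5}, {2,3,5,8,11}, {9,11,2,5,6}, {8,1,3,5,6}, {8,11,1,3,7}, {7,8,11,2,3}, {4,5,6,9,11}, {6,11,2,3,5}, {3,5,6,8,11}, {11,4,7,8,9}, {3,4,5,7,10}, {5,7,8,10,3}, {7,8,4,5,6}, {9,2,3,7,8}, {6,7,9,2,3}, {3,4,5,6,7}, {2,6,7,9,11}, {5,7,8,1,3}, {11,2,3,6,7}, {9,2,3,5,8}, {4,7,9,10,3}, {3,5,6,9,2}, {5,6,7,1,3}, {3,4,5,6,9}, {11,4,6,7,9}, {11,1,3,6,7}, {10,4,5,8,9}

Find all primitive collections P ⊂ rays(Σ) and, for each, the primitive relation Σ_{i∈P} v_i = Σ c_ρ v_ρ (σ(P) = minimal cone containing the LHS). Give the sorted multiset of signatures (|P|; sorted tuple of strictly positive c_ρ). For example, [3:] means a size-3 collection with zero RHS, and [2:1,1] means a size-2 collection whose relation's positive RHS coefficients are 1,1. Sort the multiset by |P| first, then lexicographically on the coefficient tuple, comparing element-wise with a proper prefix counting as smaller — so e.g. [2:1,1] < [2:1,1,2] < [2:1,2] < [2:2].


Δ(Σ) — 11 vertices, 18 min non-faces:

  P = {6,10}:  v_{6} + v_{10} = 0 ; sig = [2:]
  P = {1,4}:  v_{1} + v_{4} = v_{6} + v_{7} ; sig = [2:1,1]
  P = {10,11}:  v_{10} + v_{11} = v_{8} + v_{9} ; sig = [2:1,1]
  P = {1,9}:  v_{1} + v_{9} = v_{3} + v_{7} + v_{11} ; sig = [2:1,1,1]
  P = {1,10}:  v_{1} + v_{10} = v_{3} + v_{7} + v_{8} ; sig = [2:1,1,1]
  P = {2,10}:  v_{2} + v_{10} = v_{3} + v_{8} + 2·v_{9} ; sig = [2:1,1,2]
  P = {2,4}:  v_{2} + v_{4} = v_{6} + 2·v_{9} ; sig = [2:1,2]
  P = {1,2}:  v_{1} + v_{2} = 2·v_{3} + v_{7} + 2·v_{11} ; sig = [2:1,2,2]
  P = {3,4,8}:  v_{3} + v_{4} + v_{8} = 0 ; sig = [3:]
  P = {5,7,9}:  v_{5} + v_{7} + v_{9} = 0 ; sig = [3:]
  P = {3,9,11}:  v_{3} + v_{9} + v_{11} = v_{2} ; sig = [3:1]
  P = {6,8,9}:  v_{6} + v_{8} + v_{9} = v_{11} ; sig = [3:1]
  P = {2,5,7}:  v_{2} + v_{5} + v_{7} = v_{3} + v_{11} ; sig = [3:1,1]
  P = {3,4,11}:  v_{3} + v_{4} + v_{11} = v_{6} + v_{9} ; sig = [3:1,1]
  P = {5,7,11}:  v_{5} + v_{7} + v_{11} = v_{6} + v_{8} ; sig = [3:1,1]
  P = {2,6,8}:  v_{2} + v_{6} + v_{8} = v_{3} + 2·v_{11} ; sig = [3:1,2]
  P = {1,5,11}:  v_{1} + v_{5} + v_{11} = v_{3} + 2·v_{6} + 2·v_{8} ; sig = [3:1,2,2]
  P = {3,6,7,8}:  v_{3} + v_{6} + v_{7} + v_{8} = v_{1} ; sig = [4:1]

Hence PRS(X_Σ) =
    |P|=2: 8 collections, coeffs (), (1,1), (1,1), (1,1,1), (1,1,1), (1,1,2), (1,2), (1,2,2)
    |P|=3: 9 collections, coeffs (), (), (1), (1), (1,1), (1,1), (1,1), (1,2), (1,2,2)
    |P|=4: 1 collection, coeffs (1)


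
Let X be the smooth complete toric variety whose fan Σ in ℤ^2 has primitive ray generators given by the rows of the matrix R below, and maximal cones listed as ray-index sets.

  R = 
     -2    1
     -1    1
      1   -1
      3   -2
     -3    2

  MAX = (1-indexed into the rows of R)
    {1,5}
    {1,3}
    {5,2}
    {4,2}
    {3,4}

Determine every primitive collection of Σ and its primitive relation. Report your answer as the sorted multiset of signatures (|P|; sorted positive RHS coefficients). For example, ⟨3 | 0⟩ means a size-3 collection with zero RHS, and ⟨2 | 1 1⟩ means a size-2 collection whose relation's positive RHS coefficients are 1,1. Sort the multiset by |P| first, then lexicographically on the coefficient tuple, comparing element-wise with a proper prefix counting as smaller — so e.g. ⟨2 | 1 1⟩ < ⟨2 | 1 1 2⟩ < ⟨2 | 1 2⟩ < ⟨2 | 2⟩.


5 collections generate NE(X_Σ); each relation:

  P = {2,3}:  v_{2} + v_{3} = 0  ⟹  sig = ⟨2 | 0⟩
  P = {4,5}:  v_{4} + v_{5} = 0  ⟹  sig = ⟨2 | 0⟩
  P = {1,2}:  v_{1} + v_{2} = v_{5}  ⟹  sig = ⟨2 | 1⟩
  P = {1,4}:  v_{1} + v_{4} = v_{3}  ⟹  sig = ⟨2 | 1⟩
  P = {3,5}:  v_{3} + v_{5} = v_{1}  ⟹  sig = ⟨2 | 1⟩

Sorted signature multiset PRS(X):
    |P|=2: 5 collections, coeffs (), (), (1), (1), (1)


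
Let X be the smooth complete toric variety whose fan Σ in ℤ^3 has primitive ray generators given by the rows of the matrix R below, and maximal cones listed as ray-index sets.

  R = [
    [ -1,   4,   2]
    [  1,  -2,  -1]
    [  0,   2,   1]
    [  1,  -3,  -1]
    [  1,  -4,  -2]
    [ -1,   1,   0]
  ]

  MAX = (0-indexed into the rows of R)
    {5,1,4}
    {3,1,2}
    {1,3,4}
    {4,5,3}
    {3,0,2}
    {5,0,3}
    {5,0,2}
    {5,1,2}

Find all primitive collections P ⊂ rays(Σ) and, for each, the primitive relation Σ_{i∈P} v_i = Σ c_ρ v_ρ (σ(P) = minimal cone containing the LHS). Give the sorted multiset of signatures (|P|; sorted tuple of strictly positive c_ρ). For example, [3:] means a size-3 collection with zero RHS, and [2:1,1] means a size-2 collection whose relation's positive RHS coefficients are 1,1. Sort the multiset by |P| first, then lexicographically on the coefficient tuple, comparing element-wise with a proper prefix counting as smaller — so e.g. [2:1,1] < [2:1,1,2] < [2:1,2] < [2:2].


The 5 primitive collections of Σ (r=6, n=3):

  P = {0,4}:  v_{0} + v_{4} = 0  ⟹  sig = [2:]
  P = {0,1}:  v_{0} + v_{1} = v_{2}  ⟹  sig = [2:1]
  P = {2,4}:  v_{2} + v_{4} = v_{1}  ⟹  sig = [2:1]
  P = {2,3,5}:  v_{2} + v_{3} + v_{5} = 0  ⟹  sig = [3:]
  P = {1,3,5}:  v_{1} + v_{3} + v_{5} = v_{4}  ⟹  sig = [3:1]

Hence PRS(X_Σ) =
    |P|=2: 3 collections, coeffs (), (1), (1)
    |P|=3: 2 collections, coeffs (), (1)


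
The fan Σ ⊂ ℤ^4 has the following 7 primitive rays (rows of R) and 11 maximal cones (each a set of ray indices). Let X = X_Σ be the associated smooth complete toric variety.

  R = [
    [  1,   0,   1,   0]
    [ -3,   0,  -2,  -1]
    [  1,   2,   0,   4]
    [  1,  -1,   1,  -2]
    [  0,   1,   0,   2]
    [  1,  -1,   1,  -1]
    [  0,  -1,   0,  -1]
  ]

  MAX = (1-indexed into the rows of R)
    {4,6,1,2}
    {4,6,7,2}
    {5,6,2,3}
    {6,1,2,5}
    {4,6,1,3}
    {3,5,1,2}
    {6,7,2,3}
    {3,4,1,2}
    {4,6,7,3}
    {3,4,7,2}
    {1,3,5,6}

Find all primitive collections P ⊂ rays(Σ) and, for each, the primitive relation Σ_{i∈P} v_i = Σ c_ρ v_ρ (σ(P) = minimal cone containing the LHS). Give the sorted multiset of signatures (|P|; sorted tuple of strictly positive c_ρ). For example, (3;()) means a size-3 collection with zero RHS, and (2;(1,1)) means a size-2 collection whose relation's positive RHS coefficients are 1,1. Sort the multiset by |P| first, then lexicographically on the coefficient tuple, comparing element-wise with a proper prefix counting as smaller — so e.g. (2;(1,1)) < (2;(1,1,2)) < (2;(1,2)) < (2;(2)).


|primitive collections| = 5. Relations:

  P={1,7}:  v_{1} + v_{7} = v_{6}  ⟹  sig = (2;(1))
  P={4,5}:  v_{4} + v_{5} = v_{1}  ⟹  sig = (2;(1))
  P={5,7}:  v_{5} + v_{7} = v_{2} + v_{3} + 2·v_{6}  ⟹  sig = (2;(1,1,2))
  P={2,3,4,6}:  v_{2} + v_{3} + v_{4} + v_{6} = 0  ⟹  sig = (4;())
  P={1,2,3,6}:  v_{1} + v_{2} + v_{3} + v_{6} = v_{5}  ⟹  sig = (4;(1))

Hence PRS(X_Σ) =
[(2;(1)), (2;(1)), (2;(1,1,2)), (4;()), (4;(1))]


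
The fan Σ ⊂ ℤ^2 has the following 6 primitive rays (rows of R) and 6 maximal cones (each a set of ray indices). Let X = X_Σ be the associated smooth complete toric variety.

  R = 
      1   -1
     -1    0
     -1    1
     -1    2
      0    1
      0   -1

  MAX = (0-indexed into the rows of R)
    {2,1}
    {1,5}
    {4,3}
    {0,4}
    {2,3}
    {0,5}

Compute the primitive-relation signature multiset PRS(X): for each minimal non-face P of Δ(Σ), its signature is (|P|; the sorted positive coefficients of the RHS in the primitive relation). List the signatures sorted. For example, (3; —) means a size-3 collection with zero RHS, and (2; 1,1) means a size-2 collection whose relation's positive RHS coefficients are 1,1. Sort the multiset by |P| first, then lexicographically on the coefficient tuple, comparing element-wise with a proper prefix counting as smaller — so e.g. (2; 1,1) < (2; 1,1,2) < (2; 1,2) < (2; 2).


9 minimal non-faces of Δ(Σ) (on 6 rays):

  P={0,2}:  v_{0} + v_{2} = 0  ⟹  sig = (2; —)
  P={4,5}:  v_{4} + v_{5} = 0  ⟹  sig = (2; —)
  P={0,1}:  v_{0} + v_{1} = v_{5}  ⟹  sig = (2; 1)
  P={0,3}:  v_{0} + v_{3} = v_{4}  ⟹  sig = (2; 1)
  P={1,4}:  v_{1} + v_{4} = v_{2}  ⟹  sig = (2; 1)
  P={2,4}:  v_{2} + v_{4} = v_{3}  ⟹  sig = (2; 1)
  P={2,5}:  v_{2} + v_{5} = v_{1}  ⟹  sig = (2; 1)
  P={3,5}:  v_{3} + v_{5} = v_{2}  ⟹  sig = (2; 1)
  P={1,3}:  v_{1} + v_{3} = 2·v_{2}  ⟹  sig = (2; 2)

Signatures (|P|; sorted positive RHS coefficients), sorted:
{ (2; —) ×2,  (2; 1) ×6,  (2; 2) }


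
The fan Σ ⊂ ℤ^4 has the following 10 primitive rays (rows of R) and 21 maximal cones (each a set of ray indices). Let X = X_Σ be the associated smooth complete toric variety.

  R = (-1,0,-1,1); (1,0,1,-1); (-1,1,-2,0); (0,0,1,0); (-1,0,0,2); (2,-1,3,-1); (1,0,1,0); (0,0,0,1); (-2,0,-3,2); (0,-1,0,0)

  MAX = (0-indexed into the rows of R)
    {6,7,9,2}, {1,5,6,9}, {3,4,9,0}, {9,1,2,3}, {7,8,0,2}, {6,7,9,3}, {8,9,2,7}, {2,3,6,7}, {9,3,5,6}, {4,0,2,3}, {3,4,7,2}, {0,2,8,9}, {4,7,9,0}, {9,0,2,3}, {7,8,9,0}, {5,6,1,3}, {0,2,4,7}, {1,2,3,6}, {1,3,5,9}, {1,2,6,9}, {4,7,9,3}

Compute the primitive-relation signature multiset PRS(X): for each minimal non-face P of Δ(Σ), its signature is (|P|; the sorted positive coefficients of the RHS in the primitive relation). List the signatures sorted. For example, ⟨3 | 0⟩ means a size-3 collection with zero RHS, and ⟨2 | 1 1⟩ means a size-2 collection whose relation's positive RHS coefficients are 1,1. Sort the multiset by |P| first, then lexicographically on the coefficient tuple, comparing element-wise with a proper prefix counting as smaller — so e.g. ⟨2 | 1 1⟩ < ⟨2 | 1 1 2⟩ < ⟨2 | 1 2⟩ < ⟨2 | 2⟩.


The 20 primitive collections of Σ (r=10, n=4):

  P={0,1}:  v_{0} + v_{1} = 0  ⟹  sig = ⟨2 | 0⟩
  P={0,6}:  v_{0} + v_{6} = v_{7}  ⟹  sig = ⟨2 | 1⟩
  P={1,7}:  v_{1} + v_{7} = v_{6}  ⟹  sig = ⟨2 | 1⟩
  P={2,5}:  v_{2} + v_{5} = v_{1}  ⟹  sig = ⟨2 | 1⟩
  P={1,4}:  v_{1} + v_{4} = v_{3} + v_{7}  ⟹  sig = ⟨2 | 1 1⟩
  P={5,8}:  v_{5} + v_{8} = v_{7} + v_{9}  ⟹  sig = ⟨2 | 1 1⟩
  P={0,5}:  v_{0} + v_{5} = v_{3} + v_{6} + v_{9}  ⟹  sig = ⟨2 | 1 1 1⟩
  P={1,8}:  v_{1} + v_{8} = v_{2} + v_{7} + v_{9}  ⟹  sig = ⟨2 | 1 1 1⟩
  P={4,5}:  v_{4} + v_{5} = 2·v_{3} + v_{6} + v_{7} + v_{9}  ⟹  sig = ⟨2 | 1 1 1 2⟩
  P={5,7}:  v_{5} + v_{7} = v_{3} + 2·v_{6} + v_{9}  ⟹  sig = ⟨2 | 1 1 2⟩
  P={6,8}:  v_{6} + v_{8} = v_{2} + 2·v_{7} + v_{9}  ⟹  sig = ⟨2 | 1 1 2⟩
  P={4,6}:  v_{4} + v_{6} = v_{3} + 2·v_{7}  ⟹  sig = ⟨2 | 1 2⟩
  P={4,8}:  v_{4} + v_{8} = 3·v_{0} + v_{7}  ⟹  sig = ⟨2 | 1 3⟩
  P={3,8}:  v_{3} + v_{8} = 2·v_{0}  ⟹  sig = ⟨2 | 2⟩
  P={0,3,7}:  v_{0} + v_{3} + v_{7} = v_{4}  ⟹  sig = ⟨3 | 1⟩
  P={2,4,9}:  v_{2} + v_{4} + v_{9} = 2·v_{0}  ⟹  sig = ⟨3 | 2⟩
  P={2,3,6,9}:  v_{2} + v_{3} + v_{6} + v_{9} = 0  ⟹  sig = ⟨4 | 0⟩
  P={0,2,7,9}:  v_{0} + v_{2} + v_{7} + v_{9} = v_{8}  ⟹  sig = ⟨4 | 1⟩
  P={1,3,6,9}:  v_{1} + v_{3} + v_{6} + v_{9} = v_{5}  ⟹  sig = ⟨4 | 1⟩
  P={2,3,7,9}:  v_{2} + v_{3} + v_{7} + v_{9} = v_{0}  ⟹  sig = ⟨4 | 1⟩

so the primitive-relation signature multiset is
{ ⟨2 | 0⟩,  ⟨2 | 1⟩ ×3,  ⟨2 | 1 1⟩ ×2,  ⟨2 | 1 1 1⟩ ×2,  ⟨2 | 1 1 1 2⟩,  ⟨2 | 1 1 2⟩ ×2,  ⟨2 | 1 2⟩,  ⟨2 | 1 3⟩,  ⟨2 | 2⟩,  ⟨3 | 1⟩,  ⟨3 | 2⟩,  ⟨4 | 0⟩,  ⟨4 | 1⟩ ×3 }
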